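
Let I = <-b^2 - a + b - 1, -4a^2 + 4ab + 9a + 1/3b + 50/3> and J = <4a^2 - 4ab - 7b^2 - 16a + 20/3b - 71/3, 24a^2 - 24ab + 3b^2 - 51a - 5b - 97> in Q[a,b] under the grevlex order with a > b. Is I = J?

Two ideals are equal iff their reduced Gröbner bases coincide (the reduced basis is unique for a fixed ordering).
Buchberger on the first generating set:
f_1 = -b^2 - a + b - 1, LT = b^2.
f_2 = -4a^2 + 4ab + 9a + 1/3b + 50/3, LT = a^2.

The S-polynomials (S(f_1,f_2)) all reduce to 0 modulo the current basis, so we have a Gröbner basis.
Inter-reduce: drop elements whose leading term is divisible by another's, tail-reduce, and make monic.
Reduced Gröbner basis: {a^2 - ab - 9/4a - 1/12b - 25/6, b^2 + a - b + 1}.

Buchberger on the second generating set:
h_1 = 4a^2 - 4ab - 7b^2 - 16a + 20/3b - 71/3, LT = a^2.
h_2 = 24a^2 - 24ab + 3b^2 - 51a - 5b - 97, LT = a^2.

S(h_1,h_2): lcm = a^2. S = -15/8b^2 - 15/8a + 15/8b - 15/8.
  leading term b^2: no divisor's leading term divides it; move -15/8b^2 to the remainder.
  leading term a: no divisor's leading term divides it; move -15/8a to the remainder.
  leading term b: no divisor's leading term divides it; move 15/8b to the remainder.
  leading term 1: no divisor's leading term divides it; move -15/8 to the remainder.
  remainder -15/8b^2 - 15/8a + 15/8b - 15/8 ≠ 0; add k_3 = -15/8b^2 - 15/8a + 15/8b - 15/8 to the basis.

The other S-polynomials (S(h_1,k_3), S(h_2,k_3)) all reduce to 0 modulo the current basis, so we have a Gröbner basis.
Inter-reduce: drop elements whose leading term is divisible by another's, tail-reduce, and make monic.
Reduced Gröbner basis: {a^2 - ab - 9/4a - 1/12b - 25/6, b^2 + a - b + 1}.

These coincide, so the ideals are equal.

Yes, the ideals are equal.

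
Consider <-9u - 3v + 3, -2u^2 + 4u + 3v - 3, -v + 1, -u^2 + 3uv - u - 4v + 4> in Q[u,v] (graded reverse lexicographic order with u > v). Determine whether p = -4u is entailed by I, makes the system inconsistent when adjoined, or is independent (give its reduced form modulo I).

-4u lies in I (it reduces to 0).

First compute the reduced Gröbner basis of I by Buchberger's algorithm.
f_1 = -9u - 3v + 3, LT = u.
f_2 = -2u^2 + 4u + 3v - 3, LT = u^2.
f_3 = -v + 1, LT = v.
f_4 = -u^2 + 3uv - u - 4v + 4, LT = u^2.

The S-polynomials (S(f_1,f_2), S(f_1,f_3), S(f_1,f_4), S(f_2,f_3), S(f_2,f_4), S(f_3,f_4)) all reduce to 0 modulo the current basis, so we have a Gröbner basis.
Inter-reduce: drop elements whose leading term is divisible by another's, tail-reduce, and make monic.
Reduced Gröbner basis: {u, v - 1}.
Label its elements g_1 = u, g_2 = v - 1.

Reduce p = -4u modulo G:
  leading term u: subtract (-4)·g_1 from -4u → 0
  normal form = 0.
Since the normal form is 0, p ∈ I.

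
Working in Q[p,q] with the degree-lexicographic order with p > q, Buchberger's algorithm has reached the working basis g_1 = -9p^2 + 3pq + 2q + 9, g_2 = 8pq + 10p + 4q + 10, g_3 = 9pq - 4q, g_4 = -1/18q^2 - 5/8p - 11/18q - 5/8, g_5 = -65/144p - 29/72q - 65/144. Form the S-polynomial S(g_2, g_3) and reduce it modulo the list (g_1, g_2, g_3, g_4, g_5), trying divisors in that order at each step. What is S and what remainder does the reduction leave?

S(g_2, g_3) = 5/4p + 17/18q + 5/4; remainder on division = -20/117q.

lcm(LM(g_2), LM(g_3)) = pq.
S = (lcm/LT(g_2))·g_2 − (lcm/LT(g_3))·g_3 = 5/4p + 17/18q + 5/4.
Reduce S modulo (g_1, g_2, g_3, g_4, g_5) in that order:
  leading term p: subtract (-36/13)·g_5 from 5/4p + 17/18q + 5/4 → -20/117q
  leading term q: no divisor's leading term divides it; move -20/117q to the remainder.
The remainder -20/117q is nonzero, so it would be added as the next basis element.
An S-polynomial is built so that the two leading terms cancel; whether anything survives reduction is exactly the Gröbner-basis criterion.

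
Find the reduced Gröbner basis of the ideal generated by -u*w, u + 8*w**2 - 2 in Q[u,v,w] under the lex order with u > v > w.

G = {u + 8*w**2 - 2, w**3 - 1/4*w}

f_1 = -u*w, LT = u*w.
f_2 = u + 8*w**2 - 2, LT = u.

S(f_1,f_2): lcm = u*w. S = -8*w**3 + 2*w.
  leading term w**3: no divisor's leading term divides it; move -8*w**3 to the remainder.
  leading term w: no divisor's leading term divides it; move 2*w to the remainder.
  remainder -8*w**3 + 2*w ≠ 0; add g_3 = -8*w**3 + 2*w to the basis.

S(f_1,g_3): lcm = u*w**3. S = 1/4*u*w.
  leading term u*w: subtract (-1/4)·f_1 from 1/4*u*w → 0
  remainder 0.

S(f_2,g_3): leading monomials are coprime, so the S-polynomial reduces to 0 (Buchberger's first criterion).
Every S-polynomial of the final basis reduces to 0, so we have a Gröbner basis.
Inter-reduce: drop elements whose leading term is divisible by another's, tail-reduce, and make monic.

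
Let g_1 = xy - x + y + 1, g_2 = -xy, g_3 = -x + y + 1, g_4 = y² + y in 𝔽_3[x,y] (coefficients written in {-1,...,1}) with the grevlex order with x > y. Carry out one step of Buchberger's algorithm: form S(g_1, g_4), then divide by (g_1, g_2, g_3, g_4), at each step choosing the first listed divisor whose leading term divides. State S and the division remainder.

S(g_1, g_4) = xy + y² + y; remainder on division = 0.

lcm(LM(g_1), LM(g_4)) = xy².
S = (lcm/LT(g_1))·g_1 − (lcm/LT(g_4))·g_4 = xy + y² + y.
Reduce S modulo (g_1, g_2, g_3, g_4) in that order:
  leading term xy: subtract (1)·g_1 from xy + y² + y → y² + x - 1
  leading term y²: subtract (1)·g_4 from y² + x - 1 → x - y - 1
  leading term x: subtract (-1)·g_3 from x - y - 1 → 0
The remainder is 0, so this S-polynomial contributes no new basis element.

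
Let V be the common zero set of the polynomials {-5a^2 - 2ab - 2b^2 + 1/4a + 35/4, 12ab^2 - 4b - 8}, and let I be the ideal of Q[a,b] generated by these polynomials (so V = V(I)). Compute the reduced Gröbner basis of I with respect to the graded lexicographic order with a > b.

This is the nonlinear analogue of row-reducing a linear system.

f_1 = -5a^2 - 2ab - 2b^2 + 1/4a + 35/4, LT = a^2.
f_2 = 12ab^2 - 4b - 8, LT = ab^2.

S(f_1,f_2): lcm = a^2b^2. S = 2/5ab^3 + 2/5b^4 - 1/20ab^2 + 1/3ab - 7/4b^2 + 2/3a.
  leading term ab^3: subtract (1/30b)·f_2 from 2/5ab^3 + 2/5b^4 - 1/20ab^2 + 1/3ab - 7/4b^2 + 2/3a → 2/5b^4 - 1/20ab^2 + 1/3ab - 97/60b^2 + 2/3a + 4/15b
  leading term b^4: no divisor's leading term divides it; move 2/5b^4 to the remainder.
  leading term ab^2: subtract (-1/240)·f_2 from -1/20ab^2 + 1/3ab - 97/60b^2 + 2/3a + 4/15b → 1/3ab - 97/60b^2 + 2/3a + 1/4b - 1/30
  leading term ab: no divisor's leading term divides it; move 1/3ab to the remainder.
  leading term b^2: no divisor's leading term divides it; move -97/60b^2 to the remainder.
  leading term a: no divisor's leading term divides it; move 2/3a to the remainder.
  leading term b: no divisor's leading term divides it; move 1/4b to the remainder.
  leading term 1: no divisor's leading term divides it; move -1/30 to the remainder.
  remainder 2/5b^4 + 1/3ab - 97/60b^2 + 2/3a + 1/4b - 1/30 ≠ 0; add g_3 = 2/5b^4 + 1/3ab - 97/60b^2 + 2/3a + 1/4b - 1/30 to the basis.

The other S-polynomials (S(f_1,g_3), S(f_2,g_3)) all reduce to 0 modulo the current basis, so we have a Gröbner basis.

G = {b^4 + 5/6ab - 97/24b^2 + 5/3a + 5/8b - 1/12, ab^2 - 1/3b - 2/3, a^2 + 2/5ab + 2/5b^2 - 1/20a - 7/4}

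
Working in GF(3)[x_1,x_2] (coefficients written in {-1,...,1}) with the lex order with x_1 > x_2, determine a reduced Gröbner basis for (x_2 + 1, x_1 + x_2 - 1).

f_1 = x_2 + 1, LT = x_2.
f_2 = x_1 + x_2 - 1, LT = x_1.

The S-polynomials (S(f_1,f_2)) all reduce to 0 modulo the current basis, so we have a Gröbner basis.

G = {x_1 + 1, x_2 + 1}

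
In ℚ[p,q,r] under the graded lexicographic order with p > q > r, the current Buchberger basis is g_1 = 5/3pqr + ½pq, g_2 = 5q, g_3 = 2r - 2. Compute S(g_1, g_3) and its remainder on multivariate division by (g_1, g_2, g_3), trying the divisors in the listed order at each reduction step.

S(g_1, g_3) = 13/10pq; remainder on division = 0.

lcm(LM(g_1), LM(g_3)) = pqr.
S = (lcm/LT(g_1))·g_1 − (lcm/LT(g_3))·g_3 = 13/10pq.
Reduce S modulo (g_1, g_2, g_3) in that order:
  leading term pq: subtract (13/50p)·g_2 from 13/10pq → 0
The remainder is 0, so this S-polynomial contributes no new basis element.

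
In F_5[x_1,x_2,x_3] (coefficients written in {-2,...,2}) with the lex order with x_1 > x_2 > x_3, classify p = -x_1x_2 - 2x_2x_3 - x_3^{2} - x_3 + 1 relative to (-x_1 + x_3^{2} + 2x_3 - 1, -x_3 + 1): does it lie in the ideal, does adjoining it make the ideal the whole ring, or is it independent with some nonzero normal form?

First compute the reduced Gröbner basis of I by Buchberger's algorithm.
f_1 = -x_1 + x_3^{2} + 2x_3 - 1, LT = x_1.
f_2 = -x_3 + 1, LT = x_3.

The S-polynomials (S(f_1,f_2)) all reduce to 0 modulo the current basis, so we have a Gröbner basis.
Inter-reduce: drop elements whose leading term is divisible by another's, tail-reduce, and make monic.
Reduced Gröbner basis: {x_1 - 2, x_3 - 1}.
Label its elements g_1 = x_1 - 2, g_2 = x_3 - 1.

Reduce p = -x_1x_2 - 2x_2x_3 - x_3^{2} - x_3 + 1 modulo G:
  leading term x_1x_2: subtract (-x_2)·g_1 from -x_1x_2 - 2x_2x_3 - x_3^{2} - x_3 + 1 → -2x_2x_3 - 2x_2 - x_3^{2} - x_3 + 1
  leading term x_2x_3: subtract (-2x_2)·g_2 from -2x_2x_3 - 2x_2 - x_3^{2} - x_3 + 1 → x_2 - x_3^{2} - x_3 + 1
  leading term x_2: no divisor's leading term divides it; move x_2 to the remainder.
  leading term x_3^{2}: subtract (-x_3)·g_2 from -x_3^{2} - x_3 + 1 → -2x_3 + 1
  leading term x_3: subtract (-2)·g_2 from -2x_3 + 1 → -1
  leading term 1: no divisor's leading term divides it; move -1 to the remainder.
  normal form = x_2 - 1.
The normal form is nonzero, so p ∉ I. Since p minus its normal form lies in I, I + (p) = I + (r) where r = x_2 - 1; decide whether this ideal is the whole ring.
Run Buchberger on G together with r (pairs among the g_i already reduce to 0 since G is a Gröbner basis):
g_1 = x_1 - 2, LT = x_1.
g_2 = x_3 - 1, LT = x_3.
r = x_2 - 1, LT = x_2.

The S-polynomials (S(g_1,g_2), S(g_1,r), S(g_2,r)) all reduce to 0 modulo the current basis, so we have a Gröbner basis.
Inter-reduce: drop elements whose leading term is divisible by another's, tail-reduce, and make monic.
Reduced Gröbner basis: {x_1 - 2, x_2 - 1, x_3 - 1}.
The reduced Gröbner basis of I + (p) is {x_1 - 2, x_2 - 1, x_3 - 1} ≠ {1}, a proper ideal, so the enlarged system stays consistent: p is independent of I, with normal form x_2 - 1.

-x_1x_2 - 2x_2x_3 - x_3^{2} - x_3 + 1 is independent of I; its normal form modulo I is x_2 - 1.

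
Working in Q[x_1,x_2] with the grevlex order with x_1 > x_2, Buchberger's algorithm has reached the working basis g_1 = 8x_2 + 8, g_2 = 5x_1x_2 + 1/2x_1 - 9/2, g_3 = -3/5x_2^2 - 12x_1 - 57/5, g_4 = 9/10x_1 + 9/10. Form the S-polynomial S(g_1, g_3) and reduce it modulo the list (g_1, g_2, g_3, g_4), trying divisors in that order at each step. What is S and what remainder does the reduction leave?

S(g_1, g_3) = -20x_1 + x_2 - 19; remainder on division = 0.

lcm(LM(g_1), LM(g_3)) = x_2^2.
S = (lcm/LT(g_1))·g_1 − (lcm/LT(g_3))·g_3 = -20x_1 + x_2 - 19.
Reduce S modulo (g_1, g_2, g_3, g_4) in that order:
  leading term x_1: subtract (-200/9)·g_4 from -20x_1 + x_2 - 19 → x_2 + 1
  leading term x_2: subtract (1/8)·g_1 from x_2 + 1 → 0
The remainder is 0, so this S-polynomial contributes no new basis element.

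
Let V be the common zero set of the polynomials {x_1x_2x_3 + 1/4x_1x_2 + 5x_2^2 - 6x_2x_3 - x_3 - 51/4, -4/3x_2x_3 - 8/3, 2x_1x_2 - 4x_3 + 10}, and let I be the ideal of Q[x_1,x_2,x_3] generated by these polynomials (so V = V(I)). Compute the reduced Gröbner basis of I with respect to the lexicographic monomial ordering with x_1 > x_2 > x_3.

G = {x_1 + x_3^2 - 5/2x_3, x_2 - 1/5x_3^3 + 11/20x_3^2 + 1/5x_3, x_3^4 - 11/4x_3^3 - x_3^2 + 10}

f_1 = x_1x_2x_3 + 1/4x_1x_2 + 5x_2^2 - 6x_2x_3 - x_3 - 51/4, LT = x_1x_2x_3.
f_2 = -4/3x_2x_3 - 8/3, LT = x_2x_3.
f_3 = 2x_1x_2 - 4x_3 + 10, LT = x_1x_2.

S(f_1,f_2): lcm = x_1x_2x_3. S = 1/4x_1x_2 - 2x_1 + 5x_2^2 - 6x_2x_3 - x_3 - 51/4.
  reduce S modulo (f_1, f_2, f_3):
  remainder -2x_1 + 5x_2^2 - 1/2x_3 - 2 ≠ 0; add g_4 = -2x_1 + 5x_2^2 - 1/2x_3 - 2 to the basis.

S(f_1,f_3): lcm = x_1x_2x_3. S = 1/4x_1x_2 + 5x_2^2 - 6x_2x_3 + 2x_3^2 - 6x_3 - 51/4.
  reduce S modulo (f_1, f_2, f_3, g_4):
  remainder 5x_2^2 + 2x_3^2 - 11/2x_3 - 2 ≠ 0; add g_5 = 5x_2^2 + 2x_3^2 - 11/2x_3 - 2 to the basis.

S(f_1,g_5): lcm = x_1x_2^2x_3. S = 1/4x_1x_2^2 - 2/5x_1x_3^3 + 11/10x_1x_3^2 + 2/5x_1x_3 + 5x_2^3 - 6x_2^2x_3 - x_2x_3 - 51/4x_2.
  reduce S modulo (f_1, f_2, f_3, g_4, g_5):
  remainder -2x_2 + 1/10x_3^4 + 1/8x_3^3 - 6/5x_3^2 - 2/5x_3 + 1 ≠ 0; add g_6 = -2x_2 + 1/10x_3^4 + 1/8x_3^3 - 6/5x_3^2 - 2/5x_3 + 1 to the basis.

S(f_2,g_5): lcm = x_2^2x_3. S = 2x_2 - 2/5x_3^3 + 11/10x_3^2 + 2/5x_3.
  reduce S modulo (f_1, f_2, f_3, g_4, g_5, g_6):
  remainder 1/10x_3^4 - 11/40x_3^3 - 1/10x_3^2 + 1 ≠ 0; add g_7 = 1/10x_3^4 - 11/40x_3^3 - 1/10x_3^2 + 1 to the basis.

The other S-polynomials (S(f_2,f_3), S(f_1,g_4), S(f_2,g_4), S(f_3,g_4), S(f_3,g_5), S(g_4,g_5), S(f_1,g_6), S(f_2,g_6), S(f_3,g_6), S(g_4,g_6), S(g_5,g_6), S(f_1,g_7), S(f_2,g_7), S(f_3,g_7), S(g_4,g_7), S(g_5,g_7), S(g_6,g_7)) all reduce to 0 modulo the current basis, so we have a Gröbner basis.
Inter-reduce: drop elements whose leading term is divisible by another's, tail-reduce, and make monic.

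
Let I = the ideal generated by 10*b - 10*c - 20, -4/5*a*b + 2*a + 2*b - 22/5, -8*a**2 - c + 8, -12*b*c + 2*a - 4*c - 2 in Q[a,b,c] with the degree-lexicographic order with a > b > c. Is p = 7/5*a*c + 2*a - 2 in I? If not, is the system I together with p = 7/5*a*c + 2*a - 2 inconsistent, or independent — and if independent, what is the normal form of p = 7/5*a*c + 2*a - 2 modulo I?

7/5*a*c + 2*a - 2 lies in I (it reduces to 0).

First compute the reduced Gröbner basis of I by Buchberger's algorithm.
f_1 = 10*b - 10*c - 20, LT = b.
f_2 = -4/5*a*b + 2*a + 2*b - 22/5, LT = a*b.
f_3 = -8*a**2 - c + 8, LT = a**2.
f_4 = -12*b*c + 2*a - 4*c - 2, LT = b*c.

S(f_1,f_2): lcm = a*b. S = -a*c + 1/2*a + 5/2*b - 11/2.
  leading term a*c: no divisor's leading term divides it; move -a*c to the remainder.
  leading term a: no divisor's leading term divides it; move 1/2*a to the remainder.
  leading term b: subtract (1/4)·f_1 from 5/2*b - 11/2 → 5/2*c - 1/2
  leading term c: no divisor's leading term divides it; move 5/2*c to the remainder.
  leading term 1: no divisor's leading term divides it; move -1/2 to the remainder.
  remainder -a*c + 1/2*a + 5/2*c - 1/2 ≠ 0; add h_5 = -a*c + 1/2*a + 5/2*c - 1/2 to the basis.

S(f_1,f_4): lcm = b*c. S = -c**2 + 1/6*a - 7/3*c - 1/6.
  leading term c**2: no divisor's leading term divides it; move -c**2 to the remainder.
  leading term a: no divisor's leading term divides it; move 1/6*a to the remainder.
  leading term c: no divisor's leading term divides it; move -7/3*c to the remainder.
  leading term 1: no divisor's leading term divides it; move -1/6 to the remainder.
  remainder -c**2 + 1/6*a - 7/3*c - 1/6 ≠ 0; add h_6 = -c**2 + 1/6*a - 7/3*c - 1/6 to the basis.

S(f_2,f_3): lcm = a**2*b. S = -5/2*a**2 - 5/2*a*b - 1/8*b*c + 11/2*a + b.
  leading term a**2: subtract (5/16)·f_3 from -5/2*a**2 - 5/2*a*b - 1/8*b*c + 11/2*a + b → -5/2*a*b - 1/8*b*c + 11/2*a + b + 5/16*c - 5/2
  leading term a*b: subtract (-1/4*a)·f_1 from -5/2*a*b - 1/8*b*c + 11/2*a + b + 5/16*c - 5/2 → -5/2*a*c - 1/8*b*c + 1/2*a + b + 5/16*c - 5/2
  leading term a*c: subtract (5/2)·h_5 from -5/2*a*c - 1/8*b*c + 1/2*a + b + 5/16*c - 5/2 → -1/8*b*c - 3/4*a + b - 95/16*c - 5/4
  leading term b*c: subtract (-1/80*c)·f_1 from -1/8*b*c - 3/4*a + b - 95/16*c - 5/4 → -1/8*c**2 - 3/4*a + b - 99/16*c - 5/4
  leading term c**2: subtract (1/8)·h_6 from -1/8*c**2 - 3/4*a + b - 99/16*c - 5/4 → -37/48*a + b - 283/48*c - 59/48
  leading term a: no divisor's leading term divides it; move -37/48*a to the remainder.
  leading term b: subtract (1/10)·f_1 from b - 283/48*c - 59/48 → -235/48*c + 37/48
  leading term c: no divisor's leading term divides it; move -235/48*c to the remainder.
  leading term 1: no divisor's leading term divides it; move 37/48 to the remainder.
  remainder -37/48*a - 235/48*c + 37/48 ≠ 0; add h_7 = -37/48*a - 235/48*c + 37/48 to the basis.

S(f_2,f_4): lcm = a*b*c. S = 1/6*a**2 - 17/6*a*c - 5/2*b*c - 1/6*a + 11/2*c.
  leading term a**2: subtract (-1/48)·f_3 from 1/6*a**2 - 17/6*a*c - 5/2*b*c - 1/6*a + 11/2*c → -17/6*a*c - 5/2*b*c - 1/6*a + 263/48*c + 1/6
  leading term a*c: subtract (17/6)·h_5 from -17/6*a*c - 5/2*b*c - 1/6*a + 263/48*c + 1/6 → -5/2*b*c - 19/12*a - 77/48*c + 19/12
  leading term b*c: subtract (-1/4*c)·f_1 from -5/2*b*c - 19/12*a - 77/48*c + 19/12 → -5/2*c**2 - 19/12*a - 317/48*c + 19/12
  leading term c**2: subtract (5/2)·h_6 from -5/2*c**2 - 19/12*a - 317/48*c + 19/12 → -2*a - 37/48*c + 2
  leading term a: subtract (96/37)·h_7 from -2*a - 37/48*c + 2 → 21191/1776*c
  leading term c: no divisor's leading term divides it; move 21191/1776*c to the remainder.
  remainder 21191/1776*c ≠ 0; add h_8 = 21191/1776*c to the basis.

The other S-polynomials (S(f_1,f_3), S(f_3,f_4), S(f_1,h_5), S(f_2,h_5), S(f_3,h_5), S(f_4,h_5), S(f_1,h_6), S(f_2,h_6), S(f_3,h_6), S(f_4,h_6), S(h_5,h_6), S(f_1,h_7), S(f_2,h_7), S(f_3,h_7), S(f_4,h_7), S(h_5,h_7), S(h_6,h_7), S(f_1,h_8), S(f_2,h_8), S(f_3,h_8), S(f_4,h_8), S(h_5,h_8), S(h_6,h_8), S(h_7,h_8)) all reduce to 0 modulo the current basis, so we have a Gröbner basis.
Inter-reduce: drop elements whose leading term is divisible by another's, tail-reduce, and make monic.
Reduced Gröbner basis: {a - 1, b - 2, c}.
Label its elements g_1 = a - 1, g_2 = b - 2, g_3 = c.

Reduce p = 7/5*a*c + 2*a - 2 modulo G:
  leading term a*c: subtract (7/5*c)·g_1 from 7/5*a*c + 2*a - 2 → 2*a + 7/5*c - 2
  leading term a: subtract (2)·g_1 from 2*a + 7/5*c - 2 → 7/5*c
  leading term c: subtract (7/5)·g_3 from 7/5*c → 0
  normal form = 0.
Since the normal form is 0, p ∈ I.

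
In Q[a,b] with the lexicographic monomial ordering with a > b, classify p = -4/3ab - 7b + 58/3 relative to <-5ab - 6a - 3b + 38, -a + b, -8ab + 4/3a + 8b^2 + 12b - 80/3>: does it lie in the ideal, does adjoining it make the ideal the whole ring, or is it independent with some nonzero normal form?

First compute the reduced Gröbner basis of I by Buchberger's algorithm.
f_1 = -5ab - 6a - 3b + 38, LT = ab.
f_2 = -a + b, LT = a.
f_3 = -8ab + 4/3a + 8b^2 + 12b - 80/3, LT = ab.

S(f_1,f_2): lcm = ab. S = 6/5a + b^2 + 3/5b - 38/5.
  leading term a: subtract (-6/5)·f_2 from 6/5a + b^2 + 3/5b - 38/5 → b^2 + 9/5b - 38/5
  leading term b^2: no divisor's leading term divides it; move b^2 to the remainder.
  leading term b: no divisor's leading term divides it; move 9/5b to the remainder.
  leading term 1: no divisor's leading term divides it; move -38/5 to the remainder.
  remainder b^2 + 9/5b - 38/5 ≠ 0; add h_4 = b^2 + 9/5b - 38/5 to the basis.

S(f_1,f_3): lcm = ab. S = 41/30a + b^2 + 21/10b - 164/15.
  leading term a: subtract (-41/30)·f_2 from 41/30a + b^2 + 21/10b - 164/15 → b^2 + 52/15b - 164/15
  leading term b^2: subtract (1)·h_4 from b^2 + 52/15b - 164/15 → 5/3b - 10/3
  leading term b: no divisor's leading term divides it; move 5/3b to the remainder.
  leading term 1: no divisor's leading term divides it; move -10/3 to the remainder.
  remainder 5/3b - 10/3 ≠ 0; add h_5 = 5/3b - 10/3 to the basis.

S(f_2,f_3): lcm = ab. S = 1/6a + 3/2b - 10/3.
  leading term a: subtract (-1/6)·f_2 from 1/6a + 3/2b - 10/3 → 5/3b - 10/3
  leading term b: subtract (1)·h_5 from 5/3b - 10/3 → 0
  remainder 0.

S(f_1,h_4): lcm = ab^2. S = -3/5ab + 38/5a + 3/5b^2 - 38/5b.
  leading term ab: subtract (3/25)·f_1 from -3/5ab + 38/5a + 3/5b^2 - 38/5b → 208/25a + 3/5b^2 - 181/25b - 114/25
  leading term a: subtract (-208/25)·f_2 from 208/25a + 3/5b^2 - 181/25b - 114/25 → 3/5b^2 + 27/25b - 114/25
  leading term b^2: subtract (3/5)·h_4 from 3/5b^2 + 27/25b - 114/25 → 0
  remainder 0.

S(f_2,h_4): leading monomials are coprime, so the S-polynomial reduces to 0 (Buchberger's first criterion).
S(f_3,h_4): lcm = ab^2. S = -59/30ab + 38/5a - b^3 - 3/2b^2 + 10/3b.
  leading term ab: subtract (59/150)·f_1 from -59/30ab + 38/5a - b^3 - 3/2b^2 + 10/3b → 249/25a - b^3 - 3/2b^2 + 677/150b - 1121/75
  leading term a: subtract (-249/25)·f_2 from 249/25a - b^3 - 3/2b^2 + 677/150b - 1121/75 → -b^3 - 3/2b^2 + 2171/150b - 1121/75
  leading term b^3: subtract (-b)·h_4 from -b^3 - 3/2b^2 + 2171/150b - 1121/75 → 3/10b^2 + 1031/150b - 1121/75
  leading term b^2: subtract (3/10)·h_4 from 3/10b^2 + 1031/150b - 1121/75 → 19/3b - 38/3
  leading term b: subtract (19/5)·h_5 from 19/3b - 38/3 → 0
  remainder 0.

S(f_1,h_5): lcm = ab. S = 16/5a + 3/5b - 38/5.
  leading term a: subtract (-16/5)·f_2 from 16/5a + 3/5b - 38/5 → 19/5b - 38/5
  leading term b: subtract (57/25)·h_5 from 19/5b - 38/5 → 0
  remainder 0.

S(f_2,h_5): leading monomials are coprime, so the S-polynomial reduces to 0 (Buchberger's first criterion).
S(f_3,h_5): lcm = ab. S = 11/6a - b^2 - 3/2b + 10/3.
  leading term a: subtract (-11/6)·f_2 from 11/6a - b^2 - 3/2b + 10/3 → -b^2 + 1/3b + 10/3
  leading term b^2: subtract (-1)·h_4 from -b^2 + 1/3b + 10/3 → 32/15b - 64/15
  leading term b: subtract (32/25)·h_5 from 32/15b - 64/15 → 0
  remainder 0.

S(h_4,h_5): lcm = b^2. S = 19/5b - 38/5.
  leading term b: subtract (57/25)·h_5 from 19/5b - 38/5 → 0
  remainder 0.

Every S-polynomial of the final basis reduces to 0, so we have a Gröbner basis.
Inter-reduce: drop elements whose leading term is divisible by another's, tail-reduce, and make monic.
Reduced Gröbner basis: {a - 2, b - 2}.
Label its elements g_1 = a - 2, g_2 = b - 2.

Reduce p = -4/3ab - 7b + 58/3 modulo G:
  leading term ab: subtract (-4/3b)·g_1 from -4/3ab - 7b + 58/3 → -29/3b + 58/3
  leading term b: subtract (-29/3)·g_2 from -29/3b + 58/3 → 0
  normal form = 0.
Since the normal form is 0, p ∈ I.

-4/3ab - 7b + 58/3 lies in I (it reduces to 0).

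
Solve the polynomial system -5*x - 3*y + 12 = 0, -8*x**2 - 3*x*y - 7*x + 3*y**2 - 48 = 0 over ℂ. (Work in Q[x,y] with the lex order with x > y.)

Compute a lex Gröbner basis by Buchberger's algorithm.
f_1 = -5*x - 3*y + 12, LT = x.
f_2 = -8*x**2 - 3*x*y - 7*x + 3*y**2 - 48, LT = x**2.

S(f_1,f_2): lcm = x**2. S = 9/40*x*y - 131/40*x + 3/8*y**2 - 6.
  leading term x*y: subtract (-9/200*y)·f_1 from 9/40*x*y - 131/40*x + 3/8*y**2 - 6 → -131/40*x + 6/25*y**2 + 27/50*y - 6
  leading term x: subtract (131/200)·f_1 from -131/40*x + 6/25*y**2 + 27/50*y - 6 → 6/25*y**2 + 501/200*y - 693/50
  leading term y**2: no divisor's leading term divides it; move 6/25*y**2 to the remainder.
  leading term y: no divisor's leading term divides it; move 501/200*y to the remainder.
  leading term 1: no divisor's leading term divides it; move -693/50 to the remainder.
  remainder 6/25*y**2 + 501/200*y - 693/50 ≠ 0; add h_3 = 6/25*y**2 + 501/200*y - 693/50 to the basis.

S(f_1,h_3): leading monomials are coprime, so the S-polynomial reduces to 0 (Buchberger's first criterion).
S(f_2,h_3): leading monomials are coprime, so the S-polynomial reduces to 0 (Buchberger's first criterion).
Every S-polynomial of the final basis reduces to 0, so we have a Gröbner basis.
Inter-reduce: drop elements whose leading term is divisible by another's, tail-reduce, and make monic.
Reduced Gröbner basis: {x + 3/5*y - 12/5, y**2 + 167/16*y - 231/4}.

A lex Gröbner basis eliminates variables successively. Here y**2 + 167/16*y - 231/4 depends only on y, with roots {-231/16, 4}; lifting each root through the earlier basis elements recovers the full solutions.
  y = -231/16: the earlier basis element becomes x - 177/16 = 0, giving x = 177/16 — point (177/16, -231/16).
  y = 4: the earlier basis element becomes x = 0, giving x = 0 — point (0, 4).
Substituting each solution back into the original system confirms all equations vanish.

{(177/16, -231/16), (0, 4)}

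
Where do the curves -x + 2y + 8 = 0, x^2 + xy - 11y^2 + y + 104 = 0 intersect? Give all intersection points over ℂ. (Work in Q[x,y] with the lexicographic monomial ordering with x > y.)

{(2, -3), (152/5, 56/5)}

Compute a lex Gröbner basis by Buchberger's algorithm.
f_1 = -x + 2y + 8, LT = x.
f_2 = x^2 + xy - 11y^2 + y + 104, LT = x^2.

S(f_1,f_2): lcm = x^2. S = -3xy - 8x + 11y^2 - y - 104.
  reduce S modulo (f_1, f_2):
  remainder 5y^2 - 41y - 168 ≠ 0; add h_3 = 5y^2 - 41y - 168 to the basis.

The other S-polynomials (S(f_1,h_3), S(f_2,h_3)) all reduce to 0 modulo the current basis, so we have a Gröbner basis.
Inter-reduce: drop elements whose leading term is divisible by another's, tail-reduce, and make monic.
Reduced Gröbner basis: {x - 2y - 8, y^2 - 41/5y - 168/5}.

The lex basis is triangular: the last element involves only y. Solving y^2 - 41/5y - 168/5 = 0 gives y ∈ {-3, 56/5}; substituting each value into the earlier elements determines the remaining variables.
  y = -3: the earlier basis element becomes x - 2 = 0, giving x = 2 — point (2, -3).
  y = 56/5: the earlier basis element becomes x - 152/5 = 0, giving x = 152/5 — point (152/5, 56/5).
A lex Gröbner basis triangularizes the system, enabling back-substitution.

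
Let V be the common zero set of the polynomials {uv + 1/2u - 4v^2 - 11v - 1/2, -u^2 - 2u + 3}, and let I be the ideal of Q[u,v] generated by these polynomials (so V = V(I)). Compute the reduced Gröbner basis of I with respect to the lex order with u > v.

G = {u - 4v^3 - 22v^2 - 30v - 1, v^4 + 6v^3 + 37/4v^2 + 5/4v}

f_1 = uv + 1/2u - 4v^2 - 11v - 1/2, LT = uv.
f_2 = -u^2 - 2u + 3, LT = u^2.

S(f_1,f_2): lcm = u^2v. S = 1/2u^2 - 4uv^2 - 13uv - 1/2u + 3v.
  leading term u^2: subtract (-1/2)·f_2 from 1/2u^2 - 4uv^2 - 13uv - 1/2u + 3v → -4uv^2 - 13uv - 3/2u + 3v + 3/2
  leading term uv^2: subtract (-4v)·f_1 from -4uv^2 - 13uv - 3/2u + 3v + 3/2 → -11uv - 3/2u - 16v^3 - 44v^2 + v + 3/2
  leading term uv: subtract (-11)·f_1 from -11uv - 3/2u - 16v^3 - 44v^2 + v + 3/2 → 4u - 16v^3 - 88v^2 - 120v - 4
  leading term u: no divisor's leading term divides it; move 4u to the remainder.
  leading term v^3: no divisor's leading term divides it; move -16v^3 to the remainder.
  leading term v^2: no divisor's leading term divides it; move -88v^2 to the remainder.
  leading term v: no divisor's leading term divides it; move -120v to the remainder.
  leading term 1: no divisor's leading term divides it; move -4 to the remainder.
  remainder 4u - 16v^3 - 88v^2 - 120v - 4 ≠ 0; add g_3 = 4u - 16v^3 - 88v^2 - 120v - 4 to the basis.

S(f_1,g_3): lcm = uv. S = 1/2u + 4v^4 + 22v^3 + 26v^2 - 10v - 1/2.
  leading term u: subtract (1/8)·g_3 from 1/2u + 4v^4 + 22v^3 + 26v^2 - 10v - 1/2 → 4v^4 + 24v^3 + 37v^2 + 5v
  leading term v^4: no divisor's leading term divides it; move 4v^4 to the remainder.
  leading term v^3: no divisor's leading term divides it; move 24v^3 to the remainder.
  leading term v^2: no divisor's leading term divides it; move 37v^2 to the remainder.
  leading term v: no divisor's leading term divides it; move 5v to the remainder.
  remainder 4v^4 + 24v^3 + 37v^2 + 5v ≠ 0; add g_4 = 4v^4 + 24v^3 + 37v^2 + 5v to the basis.

The other S-polynomials (S(f_2,g_3), S(f_1,g_4), S(f_2,g_4), S(g_3,g_4)) all reduce to 0 modulo the current basis, so we have a Gröbner basis.
Inter-reduce: drop elements whose leading term is divisible by another's, tail-reduce, and make monic.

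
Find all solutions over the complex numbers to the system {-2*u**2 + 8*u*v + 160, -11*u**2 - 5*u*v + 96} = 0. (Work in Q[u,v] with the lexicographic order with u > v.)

{(4, -4), (-4, 4)}

Compute a lex Gröbner basis by Buchberger's algorithm.
f_1 = -2*u**2 + 8*u*v + 160, LT = u**2.
f_2 = -11*u**2 - 5*u*v + 96, LT = u**2.

S(f_1,f_2): lcm = u**2. S = -49/11*u*v - 784/11.
  leading term u*v: no divisor's leading term divides it; move -49/11*u*v to the remainder.
  leading term 1: no divisor's leading term divides it; move -784/11 to the remainder.
  remainder -49/11*u*v - 784/11 ≠ 0; add h_3 = -49/11*u*v - 784/11 to the basis.

S(f_1,h_3): lcm = u**2*v. S = -4*u*v**2 - 16*u - 80*v.
  leading term u*v**2: subtract (44/49*v)·h_3 from -4*u*v**2 - 16*u - 80*v → -16*u - 16*v
  leading term u: no divisor's leading term divides it; move -16*u to the remainder.
  leading term v: no divisor's leading term divides it; move -16*v to the remainder.
  remainder -16*u - 16*v ≠ 0; add h_4 = -16*u - 16*v to the basis.

S(h_3,h_4): lcm = u*v. S = -v**2 + 16.
  leading term v**2: no divisor's leading term divides it; move -v**2 to the remainder.
  leading term 1: no divisor's leading term divides it; move 16 to the remainder.
  remainder -v**2 + 16 ≠ 0; add h_5 = -v**2 + 16 to the basis.

The other S-polynomials (S(f_2,h_3), S(f_1,h_4), S(f_2,h_4), S(f_1,h_5), S(f_2,h_5), S(h_3,h_5), S(h_4,h_5)) all reduce to 0 modulo the current basis, so we have a Gröbner basis.
Inter-reduce: drop elements whose leading term is divisible by another's, tail-reduce, and make monic.
Reduced Gröbner basis: {u + v, v**2 - 16}.

Since the basis is lex-ordered, v**2 - 16 is univariate in v. Its roots are {-4, 4}. Back-substituting each root into the other basis elements fixes the other coordinates.
  v = -4: the earlier basis element becomes u - 4 = 0, giving u = 4 — point (4, -4).
  v = 4: the earlier basis element becomes u + 4 = 0, giving u = -4 — point (-4, 4).
Each listed point satisfies every original equation (direct substitution).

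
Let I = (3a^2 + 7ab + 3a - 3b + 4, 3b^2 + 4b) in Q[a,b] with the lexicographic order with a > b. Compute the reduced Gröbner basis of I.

f_1 = 3a^2 + 7ab + 3a - 3b + 4, LT = a^2.
f_2 = 3b^2 + 4b, LT = b^2.

The S-polynomials (S(f_1,f_2)) all reduce to 0 modulo the current basis, so we have a Gröbner basis.

G = {a^2 + 7/3ab + a - b + 4/3, b^2 + 4/3b}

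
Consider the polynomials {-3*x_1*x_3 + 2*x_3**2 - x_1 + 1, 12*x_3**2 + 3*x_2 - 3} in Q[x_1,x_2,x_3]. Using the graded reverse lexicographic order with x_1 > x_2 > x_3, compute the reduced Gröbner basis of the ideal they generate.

G = {x_1*x_2 - 2/3*x_2*x_3 - 5/9*x_1 + 2/9*x_2 + 2*x_3 - 2/3, x_1*x_3 + 1/3*x_1 + 1/6*x_2 - 1/2, x_3**2 + 1/4*x_2 - 1/4}

f_1 = -3*x_1*x_3 + 2*x_3**2 - x_1 + 1, LT = x_1*x_3.
f_2 = 12*x_3**2 + 3*x_2 - 3, LT = x_3**2.

S(f_1,f_2): lcm = x_1*x_3**2. S = -2/3*x_3**3 - 1/4*x_1*x_2 + 1/3*x_1*x_3 + 1/4*x_1 - 1/3*x_3.
  leading term x_3**3: subtract (-1/18*x_3)·f_2 from -2/3*x_3**3 - 1/4*x_1*x_2 + 1/3*x_1*x_3 + 1/4*x_1 - 1/3*x_3 → -1/4*x_1*x_2 + 1/3*x_1*x_3 + 1/6*x_2*x_3 + 1/4*x_1 - 1/2*x_3
  leading term x_1*x_2: no divisor's leading term divides it; move -1/4*x_1*x_2 to the remainder.
  leading term x_1*x_3: subtract (-1/9)·f_1 from 1/3*x_1*x_3 + 1/6*x_2*x_3 + 1/4*x_1 - 1/2*x_3 → 1/6*x_2*x_3 + 2/9*x_3**2 + 5/36*x_1 - 1/2*x_3 + 1/9
  leading term x_2*x_3: no divisor's leading term divides it; move 1/6*x_2*x_3 to the remainder.
  leading term x_3**2: subtract (1/54)·f_2 from 2/9*x_3**2 + 5/36*x_1 - 1/2*x_3 + 1/9 → 5/36*x_1 - 1/18*x_2 - 1/2*x_3 + 1/6
  leading term x_1: no divisor's leading term divides it; move 5/36*x_1 to the remainder.
  leading term x_2: no divisor's leading term divides it; move -1/18*x_2 to the remainder.
  leading term x_3: no divisor's leading term divides it; move -1/2*x_3 to the remainder.
  leading term 1: no divisor's leading term divides it; move 1/6 to the remainder.
  remainder -1/4*x_1*x_2 + 1/6*x_2*x_3 + 5/36*x_1 - 1/18*x_2 - 1/2*x_3 + 1/6 ≠ 0; add g_3 = -1/4*x_1*x_2 + 1/6*x_2*x_3 + 5/36*x_1 - 1/18*x_2 - 1/2*x_3 + 1/6 to the basis.

The other S-polynomials (S(f_1,g_3), S(f_2,g_3)) all reduce to 0 modulo the current basis, so we have a Gröbner basis.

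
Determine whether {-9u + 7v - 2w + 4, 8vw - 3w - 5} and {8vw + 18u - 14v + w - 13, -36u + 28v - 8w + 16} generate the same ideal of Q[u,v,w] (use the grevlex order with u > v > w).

Two ideals are equal iff their reduced Gröbner bases coincide (the reduced basis is unique for a fixed ordering).
Buchberger on the first generating set:
f_1 = -9u + 7v - 2w + 4, LT = u.
f_2 = 8vw - 3w - 5, LT = vw.

S(f_1,f_2): leading monomials are coprime, so the S-polynomial reduces to 0 (Buchberger's first criterion).
Every S-polynomial of the final basis reduces to 0, so we have a Gröbner basis.
Inter-reduce: drop elements whose leading term is divisible by another's, tail-reduce, and make monic.
Reduced Gröbner basis: {vw - \tfrac{3}{8}w - \tfrac{5}{8}, u - \tfrac{7}{9}v + \tfrac{2}{9}w - \tfrac{4}{9}}.

Buchberger on the second generating set:
h_1 = 8vw + 18u - 14v + w - 13, LT = vw.
h_2 = -36u + 28v - 8w + 16, LT = u.

S(h_1,h_2): leading monomials are coprime, so the S-polynomial reduces to 0 (Buchberger's first criterion).
Every S-polynomial of the final basis reduces to 0, so we have a Gröbner basis.
Inter-reduce: drop elements whose leading term is divisible by another's, tail-reduce, and make monic.
Reduced Gröbner basis: {vw - \tfrac{3}{8}w - \tfrac{5}{8}, u - \tfrac{7}{9}v + \tfrac{2}{9}w - \tfrac{4}{9}}.

These coincide, so the ideals are equal.

Yes, the ideals are equal.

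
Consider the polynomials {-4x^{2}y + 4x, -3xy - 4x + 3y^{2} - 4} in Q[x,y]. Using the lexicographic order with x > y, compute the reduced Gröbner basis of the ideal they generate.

G = {x - \tfrac{27}{16}y^{4} + \tfrac{9}{4}y^{3} + \tfrac{51}{16}y^{2} - 3y - \tfrac{5}{4}, y^{5} - \tfrac{11}{3}y^{3} - \tfrac{4}{3}y^{2} + \tfrac{28}{9}y + \tfrac{16}{9}}

This is the nonlinear analogue of row-reducing a linear system.

f_1 = -4x^{2}y + 4x, LT = x^{2}y.
f_2 = -3xy - 4x + 3y^{2} - 4, LT = xy.

S(f_1,f_2): lcm = x^{2}y. S = -\tfrac{4}{3}x^{2} + xy^{2} - \tfrac{7}{3}x.
  reduce S modulo (f_1, f_2):
  remainder -\tfrac{4}{3}x^{2} - \tfrac{5}{9}x + y^{3} - \tfrac{4}{3}y^{2} - \tfrac{4}{3}y + \tfrac{16}{9} ≠ 0; add g_3 = -\tfrac{4}{3}x^{2} - \tfrac{5}{9}x + y^{3} - \tfrac{4}{3}y^{2} - \tfrac{4}{3}y + \tfrac{16}{9} to the basis.

S(f_1,g_3): lcm = x^{2}y. S = -\tfrac{5}{12}xy - x + \tfrac{3}{4}y^{4} - y^{3} - y^{2} + \tfrac{4}{3}y.
  reduce S modulo (f_1, f_2, g_3):
  remainder -\tfrac{4}{9}x + \tfrac{3}{4}y^{4} - y^{3} - \tfrac{17}{12}y^{2} + \tfrac{4}{3}y + \tfrac{5}{9} ≠ 0; add g_4 = -\tfrac{4}{9}x + \tfrac{3}{4}y^{4} - y^{3} - \tfrac{17}{12}y^{2} + \tfrac{4}{3}y + \tfrac{5}{9} to the basis.

S(f_1,g_4): lcm = x^{2}y. S = \tfrac{27}{16}xy^{5} - \tfrac{9}{4}xy^{4} - \tfrac{51}{16}xy^{3} + 3xy^{2} + \tfrac{5}{4}xy - x.
  reduce S modulo (f_1, f_2, g_3, g_4):
  remainder \tfrac{27}{16}y^{6} - \tfrac{9}{2}y^{5} - \tfrac{99}{16}y^{4} + \tfrac{57}{4}y^{3} + \tfrac{45}{4}y^{2} - 11y - 8 ≠ 0; add g_5 = \tfrac{27}{16}y^{6} - \tfrac{9}{2}y^{5} - \tfrac{99}{16}y^{4} + \tfrac{57}{4}y^{3} + \tfrac{45}{4}y^{2} - 11y - 8 to the basis.

S(f_2,g_4): lcm = xy. S = \tfrac{4}{3}x + \tfrac{27}{16}y^{5} - \tfrac{9}{4}y^{4} - \tfrac{51}{16}y^{3} + 2y^{2} + \tfrac{5}{4}y + \tfrac{4}{3}.
  reduce S modulo (f_1, f_2, g_3, g_4, g_5):
  remainder \tfrac{27}{16}y^{5} - \tfrac{99}{16}y^{3} - \tfrac{9}{4}y^{2} + \tfrac{21}{4}y + 3 ≠ 0; add g_6 = \tfrac{27}{16}y^{5} - \tfrac{99}{16}y^{3} - \tfrac{9}{4}y^{2} + \tfrac{21}{4}y + 3 to the basis.

The other S-polynomials (S(f_2,g_3), S(g_3,g_4), S(f_1,g_5), S(f_2,g_5), S(g_3,g_5), S(g_4,g_5), S(f_1,g_6), S(f_2,g_6), S(g_3,g_6), S(g_4,g_6), S(g_5,g_6)) all reduce to 0 modulo the current basis, so we have a Gröbner basis.
Inter-reduce: drop elements whose leading term is divisible by another's, tail-reduce, and make monic.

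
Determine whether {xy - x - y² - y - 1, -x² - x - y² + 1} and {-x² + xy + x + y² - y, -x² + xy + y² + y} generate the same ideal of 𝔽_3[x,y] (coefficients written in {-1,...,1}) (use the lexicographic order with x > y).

Two ideals are equal iff their reduced Gröbner bases coincide (the reduced basis is unique for a fixed ordering).
Buchberger on the first generating set:
f_1 = xy - x - y² - y - 1, LT = xy.
f_2 = -x² - x - y² + 1, LT = x².

S(f_1,f_2): lcm = x²y. S = -x² - xy² + xy - x - y³ + y.
  leading term x²: subtract (1)·f_2 from -x² - xy² + xy - x - y³ + y → -xy² + xy - y³ + y² + y - 1
  leading term xy²: subtract (-y)·f_1 from -xy² + xy - y³ + y² + y - 1 → y³ - 1
  leading term y³: no divisor's leading term divides it; move y³ to the remainder.
  leading term 1: no divisor's leading term divides it; move -1 to the remainder.
  remainder y³ - 1 ≠ 0; add g_3 = y³ - 1 to the basis.

S(f_1,g_3): lcm = xy³. S = -xy² + x - y⁴ - y³ - y².
  leading term xy²: subtract (-y)·f_1 from -xy² + x - y⁴ - y³ - y² → -xy + x - y⁴ + y³ + y² - y
  leading term xy: subtract (-1)·f_1 from -xy + x - y⁴ + y³ + y² - y → -y⁴ + y³ + y - 1
  leading term y⁴: subtract (-y)·g_3 from -y⁴ + y³ + y - 1 → y³ - 1
  leading term y³: subtract (1)·g_3 from y³ - 1 → 0
  remainder 0.

S(f_2,g_3): leading monomials are coprime, so the S-polynomial reduces to 0 (Buchberger's first criterion).
Every S-polynomial of the final basis reduces to 0, so we have a Gröbner basis.
Inter-reduce: drop elements whose leading term is divisible by another's, tail-reduce, and make monic.
Reduced Gröbner basis: {x² + x + y² - 1, xy - x - y² - y - 1, y³ - 1}.

Buchberger on the second generating set:
h_1 = -x² + xy + x + y² - y, LT = x².
h_2 = -x² + xy + y² + y, LT = x².

S(h_1,h_2): lcm = x². S = -x - y.
  leading term x: no divisor's leading term divides it; move -x to the remainder.
  leading term y: no divisor's leading term divides it; move -y to the remainder.
  remainder -x - y ≠ 0; add k_3 = -x - y to the basis.

S(h_1,k_3): lcm = x². S = xy - x - y² + y.
  leading term xy: subtract (-y)·k_3 from xy - x - y² + y → -x + y² + y
  leading term x: subtract (1)·k_3 from -x + y² + y → y² - y
  leading term y²: no divisor's leading term divides it; move y² to the remainder.
  leading term y: no divisor's leading term divides it; move -y to the remainder.
  remainder y² - y ≠ 0; add k_4 = y² - y to the basis.

S(h_2,k_3): lcm = x². S = xy - y² - y.
  leading term xy: subtract (-y)·k_3 from xy - y² - y → y² - y
  leading term y²: subtract (1)·k_4 from y² - y → 0
  remainder 0.

S(h_1,k_4): leading monomials are coprime, so the S-polynomial reduces to 0 (Buchberger's first criterion).
S(h_2,k_4): leading monomials are coprime, so the S-polynomial reduces to 0 (Buchberger's first criterion).
S(k_3,k_4): leading monomials are coprime, so the S-polynomial reduces to 0 (Buchberger's first criterion).
Every S-polynomial of the final basis reduces to 0, so we have a Gröbner basis.
Inter-reduce: drop elements whose leading term is divisible by another's, tail-reduce, and make monic.
Reduced Gröbner basis: {x + y, y² - y}.

The bases are distinct; the ideals are different.
The same test decides containment: I ⊆ J iff every generator of I reduces to 0 modulo a Gröbner basis of J.

No, the ideals differ.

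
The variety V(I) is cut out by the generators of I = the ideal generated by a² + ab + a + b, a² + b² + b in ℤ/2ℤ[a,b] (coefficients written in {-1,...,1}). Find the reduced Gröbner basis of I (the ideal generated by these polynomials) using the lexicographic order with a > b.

G = {a + b² + b, b³ + b² + b}

f_1 = a² + ab + a + b, LT = a².
f_2 = a² + b² + b, LT = a².

S(f_1,f_2): lcm = a². S = ab + a + b².
  leading term ab: no divisor's leading term divides it; move ab to the remainder.
  leading term a: no divisor's leading term divides it; move a to the remainder.
  leading term b²: no divisor's leading term divides it; move b² to the remainder.
  remainder ab + a + b² ≠ 0; add g_3 = ab + a + b² to the basis.

S(f_1,g_3): lcm = a²b. S = a² + ab + b².
  leading term a²: subtract (1)·f_1 from a² + ab + b² → a + b² + b
  leading term a: no divisor's leading term divides it; move a to the remainder.
  leading term b²: no divisor's leading term divides it; move b² to the remainder.
  leading term b: no divisor's leading term divides it; move b to the remainder.
  remainder a + b² + b ≠ 0; add g_4 = a + b² + b to the basis.

S(f_2,g_3): lcm = a²b. S = a² + ab² + b³ + b².
  leading term a²: subtract (1)·f_1 from a² + ab² + b³ + b² → ab² + ab + a + b³ + b² + b
  leading term ab²: subtract (b)·g_3 from ab² + ab + a + b³ + b² + b → a + b² + b
  leading term a: subtract (1)·g_4 from a + b² + b → 0
  remainder 0.

S(f_1,g_4): lcm = a². S = ab² + a + b.
  leading term ab²: subtract (b)·g_3 from ab² + a + b → ab + a + b³ + b
  leading term ab: subtract (1)·g_3 from ab + a + b³ + b → b³ + b² + b
  leading term b³: no divisor's leading term divides it; move b³ to the remainder.
  leading term b²: no divisor's leading term divides it; move b² to the remainder.
  leading term b: no divisor's leading term divides it; move b to the remainder.
  remainder b³ + b² + b ≠ 0; add g_5 = b³ + b² + b to the basis.

S(f_2,g_4): lcm = a². S = ab² + ab + b² + b.
  leading term ab²: subtract (b)·g_3 from ab² + ab + b² + b → b³ + b² + b
  leading term b³: subtract (1)·g_5 from b³ + b² + b → 0
  remainder 0.

S(g_3,g_4): lcm = ab. S = a + b³.
  leading term a: subtract (1)·g_4 from a + b³ → b³ + b² + b
  leading term b³: subtract (1)·g_5 from b³ + b² + b → 0
  remainder 0.

S(f_1,g_5): leading monomials are coprime, so the S-polynomial reduces to 0 (Buchberger's first criterion).
S(f_2,g_5): leading monomials are coprime, so the S-polynomial reduces to 0 (Buchberger's first criterion).
S(g_3,g_5): lcm = ab³. S = ab + b⁴.
  leading term ab: subtract (1)·g_3 from ab + b⁴ → a + b⁴ + b²
  leading term a: subtract (1)·g_4 from a + b⁴ + b² → b⁴ + b
  leading term b⁴: subtract (b)·g_5 from b⁴ + b → b³ + b² + b
  leading term b³: subtract (1)·g_5 from b³ + b² + b → 0
  remainder 0.

S(g_4,g_5): leading monomials are coprime, so the S-polynomial reduces to 0 (Buchberger's first criterion).
Every S-polynomial of the final basis reduces to 0, so we have a Gröbner basis.
Inter-reduce: drop elements whose leading term is divisible by another's, tail-reduce, and make monic.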